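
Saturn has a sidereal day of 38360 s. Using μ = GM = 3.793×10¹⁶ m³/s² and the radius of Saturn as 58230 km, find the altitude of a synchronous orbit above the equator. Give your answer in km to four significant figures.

h_sync ≈ 54000 km

A synchronous orbit has period T, so by Kepler's third law a = (μT²/4π²)^(1/3).
μT²/4π² = 3.793×10¹⁶ × (3.836×10⁴)² / 39.48 = 1.414×10²⁴ m³.
a = 1.122×10⁸ m = 1.1223×10⁵ km.
Altitude h = a − R = 1.1223×10⁵ − 58230 = 54005 km.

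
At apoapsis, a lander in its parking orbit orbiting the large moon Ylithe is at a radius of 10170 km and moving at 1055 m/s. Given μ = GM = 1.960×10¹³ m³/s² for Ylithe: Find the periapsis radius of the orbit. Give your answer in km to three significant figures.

r_a = 1.017×10⁷ m.
Specific energy ε = v²/2 − μ/r = -1.371×10⁶ J/kg, so a = −μ/(2ε) = 7.150×10⁶ m.
The apsides satisfy r_p + r_a = 2a, so the periapsis radius is 2a − r_a = 4.129×10⁶ m = 4129.0 km.

periapsis radius ≈ 4130 km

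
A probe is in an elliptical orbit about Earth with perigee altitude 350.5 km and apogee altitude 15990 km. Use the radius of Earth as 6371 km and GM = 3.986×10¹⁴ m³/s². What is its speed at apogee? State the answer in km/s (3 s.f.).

v ≈ 2.87 km/s

r_p = 6371 + 350.5 = 6721.5 km = 6.7215×10⁶ m.
r_a = 6371 + 15990 = 22361 km = 2.2361×10⁷ m.
Semi-major axis a = (r_p + r_a)/2 = 14541 km = 1.454×10⁷ m.
Vis-viva: v² = μ(2/r − 1/a) = 3.986×10¹⁴ × (8.944×10⁻⁸ − 6.877×10⁻⁸) = 8.240×10⁶ m²/s².
v = 2870 m/s = 2.870 km/s.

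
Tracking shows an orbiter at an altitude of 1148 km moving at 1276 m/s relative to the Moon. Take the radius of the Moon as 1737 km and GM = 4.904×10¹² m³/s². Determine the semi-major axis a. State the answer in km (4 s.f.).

r = 1737 + 1148 = 2885.0 km = 2.885×10⁶ m.
Vis-viva rearranged: 1/a = 2/r − v²/μ = 6.932×10⁻⁷ − 3.320×10⁻⁷ = 3.612×10⁻⁷ m⁻¹.
a = 2.768×10⁶ m = 2768.3 km.

a ≈ 2768 km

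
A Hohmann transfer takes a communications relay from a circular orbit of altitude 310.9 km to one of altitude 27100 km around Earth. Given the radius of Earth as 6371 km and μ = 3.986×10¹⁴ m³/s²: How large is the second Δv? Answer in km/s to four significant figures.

r₁ = 6371 + 310.9 = 6681.9 km = 6.6819×10⁶ m.
r₂ = 6371 + 27100 = 33471 km = 3.3471×10⁷ m.
Transfer ellipse a_t = (r₁ + r₂)/2 = 2.008×10⁷ m.
At r₁: circular v_c1 = √(μ/r₁) = 7724 m/s; transfer-perigee v_p = √[μ(2/r₁ − 1/a_t)] = 9973 m/s.
At r₂: circular v_c2 = √(μ/r₂) = 3451 m/s; transfer-apogee v_a = √[μ(2/r₂ − 1/a_t)] = 1991 m/s.
Δv₂ = v_c2 − v_a = 1460 m/s.
= 1.460 km/s.

Δv ≈ 1.460 km/s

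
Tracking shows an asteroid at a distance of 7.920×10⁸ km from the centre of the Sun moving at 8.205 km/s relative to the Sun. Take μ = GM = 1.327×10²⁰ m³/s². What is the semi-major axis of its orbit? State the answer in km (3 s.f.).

a ≈ 4.96×10⁸ km

r = 7.920×10¹¹ m.
Specific orbital energy ε = v²/2 − μ/r = (8205)²/2 − 1.327×10²⁰/7.920×10¹¹ = -1.339×10⁸ J/kg.
Since ε = −μ/(2a), a = −μ/(2ε) = 4.956×10¹¹ m = 4.9556×10⁸ km.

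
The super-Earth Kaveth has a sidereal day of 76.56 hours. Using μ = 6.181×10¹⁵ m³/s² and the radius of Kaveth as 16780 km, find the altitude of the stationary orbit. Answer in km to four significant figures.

T = 76.56 hours = 2.756×10⁵ s.
A synchronous orbit has period T, so by Kepler's third law a = (μT²/4π²)^(1/3).
μT²/4π² = 6.181×10¹⁵ × (2.756×10⁵)² / 39.48 = 1.189×10²⁵ m³.
a = 2.283×10⁸ m = 2.2826×10⁵ km.
Altitude h = a − R = 2.2826×10⁵ − 16780 = 2.1148×10⁵ km.

h_sync ≈ 2.115×10⁵ km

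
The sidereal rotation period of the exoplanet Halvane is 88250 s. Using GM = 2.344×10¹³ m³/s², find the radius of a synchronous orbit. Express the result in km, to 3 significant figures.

A synchronous orbit has period T, so by Kepler's third law a = (μT²/4π²)^(1/3).
μT²/4π² = 2.344×10¹³ × (8.825×10⁴)² / 39.48 = 4.624×10²¹ m³.
a = 1.666×10⁷ m = 16660 km.

r_sync ≈ 16700 km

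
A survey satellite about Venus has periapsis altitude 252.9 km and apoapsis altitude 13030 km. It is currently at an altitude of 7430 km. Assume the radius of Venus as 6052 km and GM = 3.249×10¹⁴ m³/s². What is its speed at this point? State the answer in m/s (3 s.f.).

v ≈ 4750 m/s

r_p = 6052 + 252.9 = 6304.9 km = 6.3049×10⁶ m.
r_a = 6052 + 13030 = 19082 km = 1.9082×10⁷ m.
r = 6052 + 7430 = 13482 km = 1.348×10⁷ m.
Semi-major axis a = (r_p + r_a)/2 = 12693 km = 1.269×10⁷ m.
Vis-viva: v² = μ(2/r − 1/a) = 3.249×10¹⁴ × (1.483×10⁻⁷ − 7.878×10⁻⁸) = 2.260×10⁷ m²/s².
v = 4754 m/s.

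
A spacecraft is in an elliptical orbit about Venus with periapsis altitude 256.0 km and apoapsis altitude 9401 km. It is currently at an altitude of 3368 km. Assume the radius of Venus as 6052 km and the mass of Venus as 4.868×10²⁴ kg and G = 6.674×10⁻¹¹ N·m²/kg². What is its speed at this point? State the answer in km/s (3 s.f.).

μ = GM = 6.674×10⁻¹¹ × 4.868×10²⁴ = 3.249×10¹⁴ m³/s².
r_p = 6052 + 256.0 = 6308.0 km = 6.3080×10⁶ m.
r_a = 6052 + 9401 = 15453 km = 1.5453×10⁷ m.
r = 6052 + 3368 = 9420.0 km = 9.420×10⁶ m.
Semi-major axis a = (r_p + r_a)/2 = 10880 km = 1.088×10⁷ m.
Vis-viva: v² = μ(2/r − 1/a) = 3.249×10¹⁴ × (2.123×10⁻⁷ − 9.191×10⁻⁸) = 3.912×10⁷ m²/s².
v = 6255 m/s = 6.255 km/s.

v ≈ 6.25 km/s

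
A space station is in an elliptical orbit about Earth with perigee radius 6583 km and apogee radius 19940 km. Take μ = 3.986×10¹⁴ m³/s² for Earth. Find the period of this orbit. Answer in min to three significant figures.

Semi-major axis a = (r_p + r_a)/2 = (6583.0 + 19940)/2 = 13262 km = 1.326×10⁷ m.
By Kepler's third law T = 2π√(a³/μ) = 2π × 2.419×10³ = 1.520×10⁴ s.
= 253.3 min.

T ≈ 253 min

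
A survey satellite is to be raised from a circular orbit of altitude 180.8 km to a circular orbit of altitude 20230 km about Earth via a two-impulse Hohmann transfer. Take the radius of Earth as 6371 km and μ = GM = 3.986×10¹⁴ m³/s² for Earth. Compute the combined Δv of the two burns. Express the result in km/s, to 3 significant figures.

Δv_total ≈ 3.52 km/s

r₁ = 6371 + 180.8 = 6551.8 km = 6.5518×10⁶ m.
r₂ = 6371 + 20230 = 26601 km = 2.6601×10⁷ m.
Transfer ellipse a_t = (r₁ + r₂)/2 = 1.658×10⁷ m.
At r₁: circular v_c1 = √(μ/r₁) = 7800 m/s; transfer-perigee v_p = √[μ(2/r₁ − 1/a_t)] = 9881 m/s.
Δv₁ = v_p − v_c1 = 2081 m/s.
At r₂: circular v_c2 = √(μ/r₂) = 3871 m/s; transfer-apogee v_a = √[μ(2/r₂ − 1/a_t)] = 2434 m/s.
Δv₂ = v_c2 − v_a = 1437 m/s.
Total Δv = Δv₁ + Δv₂ = 3518 m/s = 3.518 km/s.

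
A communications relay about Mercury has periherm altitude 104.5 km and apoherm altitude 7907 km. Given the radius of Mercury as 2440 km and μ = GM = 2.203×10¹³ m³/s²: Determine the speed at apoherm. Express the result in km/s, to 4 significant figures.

r_p = 2440 + 104.5 = 2544.5 km = 2.5445×10⁶ m.
r_a = 2440 + 7907 = 10347 km = 1.0347×10⁷ m.
Semi-major axis a = (r_p + r_a)/2 = 6445.8 km = 6.446×10⁶ m.
Vis-viva: v² = μ(2/r − 1/a) = 2.203×10¹³ × (1.933×10⁻⁷ − 1.551×10⁻⁷) = 8.405×10⁵ m²/s².
v = 916.8 m/s = 0.9168 km/s.

v ≈ 0.9168 km/s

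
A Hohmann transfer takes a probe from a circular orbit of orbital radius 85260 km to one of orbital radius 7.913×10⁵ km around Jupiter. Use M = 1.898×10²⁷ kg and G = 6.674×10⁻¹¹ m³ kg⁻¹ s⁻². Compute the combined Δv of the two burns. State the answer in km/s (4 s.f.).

μ = GM = 6.674×10⁻¹¹ × 1.898×10²⁷ = 1.267×10¹⁷ m³/s².
r₁ = 85260 km = 8.526×10⁷ m.
r₂ = 7.913×10⁵ km = 7.913×10⁸ m.
Transfer ellipse a_t = (r₁ + r₂)/2 = 4.383×10⁸ m.
At r₁: circular v_c1 = √(μ/r₁) = 38550 m/s; transfer-perijove v_p = √[μ(2/r₁ − 1/a_t)] = 51790 m/s.
Δv₁ = v_p − v_c1 = 13250 m/s.
At r₂: circular v_c2 = √(μ/r₂) = 12650 m/s; transfer-apojove v_a = √[μ(2/r₂ − 1/a_t)] = 5580 m/s.
Δv₂ = v_c2 − v_a = 7072 m/s.
Total Δv = Δv₁ + Δv₂ = 20320 m/s = 20.32 km/s.

Δv_total ≈ 20.32 km/s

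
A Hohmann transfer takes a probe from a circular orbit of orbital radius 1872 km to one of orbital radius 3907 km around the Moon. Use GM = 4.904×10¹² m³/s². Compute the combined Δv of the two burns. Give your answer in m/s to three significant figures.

r₁ = 1872 km = 1.872×10⁶ m.
r₂ = 3907 km = 3.907×10⁶ m.
Transfer ellipse a_t = (r₁ + r₂)/2 = 2.890×10⁶ m.
At r₁: circular v_c1 = √(μ/r₁) = 1619 m/s; transfer-perilune v_p = √[μ(2/r₁ − 1/a_t)] = 1882 m/s.
Δv₁ = v_p − v_c1 = 263.5 m/s.
At r₂: circular v_c2 = √(μ/r₂) = 1120 m/s; transfer-apolune v_a = √[μ(2/r₂ − 1/a_t)] = 901.8 m/s.
Δv₂ = v_c2 − v_a = 218.6 m/s.
Total Δv = Δv₁ + Δv₂ = 482.1 m/s.

Δv_total ≈ 482 m/s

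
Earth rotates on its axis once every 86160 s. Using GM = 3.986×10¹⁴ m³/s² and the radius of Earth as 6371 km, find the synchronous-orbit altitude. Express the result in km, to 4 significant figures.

h_sync ≈ 35790 km

A synchronous orbit has period T, so by Kepler's third law a = (μT²/4π²)^(1/3).
μT²/4π² = 3.986×10¹⁴ × (8.616×10⁴)² / 39.48 = 7.495×10²² m³.
a = 4.216×10⁷ m = 42163 km.
Altitude h = a − R = 42163 − 6371 = 35792 km.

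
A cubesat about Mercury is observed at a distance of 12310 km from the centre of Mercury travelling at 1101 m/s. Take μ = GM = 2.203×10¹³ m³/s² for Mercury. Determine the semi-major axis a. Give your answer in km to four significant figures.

a ≈ 9307 km

r = 1.231×10⁷ m.
Vis-viva rearranged: 1/a = 2/r − v²/μ = 1.625×10⁻⁷ − 5.503×10⁻⁸ = 1.074×10⁻⁷ m⁻¹.
a = 9.307×10⁶ m = 9307.1 km.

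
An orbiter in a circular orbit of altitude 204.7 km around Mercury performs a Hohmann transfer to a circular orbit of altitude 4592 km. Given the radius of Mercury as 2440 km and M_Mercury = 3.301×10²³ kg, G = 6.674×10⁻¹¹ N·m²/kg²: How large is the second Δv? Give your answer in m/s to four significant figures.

Δv ≈ 461.4 m/s

μ = GM = 6.674×10⁻¹¹ × 3.301×10²³ = 2.203×10¹³ m³/s².
r₁ = 2440 + 204.7 = 2644.7 km = 2.6447×10⁶ m.
r₂ = 2440 + 4592 = 7032.0 km = 7.0320×10⁶ m.
Transfer ellipse a_t = (r₁ + r₂)/2 = 4.838×10⁶ m.
At r₁: circular v_c1 = √(μ/r₁) = 2886 m/s; transfer-periherm v_p = √[μ(2/r₁ − 1/a_t)] = 3480 m/s.
At r₂: circular v_c2 = √(μ/r₂) = 1770 m/s; transfer-apoherm v_a = √[μ(2/r₂ − 1/a_t)] = 1309 m/s.
Δv₂ = v_c2 − v_a = 461.4 m/s.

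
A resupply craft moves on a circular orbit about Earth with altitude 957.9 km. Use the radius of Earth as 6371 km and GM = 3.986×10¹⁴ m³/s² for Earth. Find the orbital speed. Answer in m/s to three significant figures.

r = 6371 + 957.9 = 7328.9 km = 7.3289×10⁶ m.
For a circular orbit v = √(μ/r) = √(3.986×10¹⁴ / 7.329×10⁶) = √(5.439×10⁷) = 7375 m/s.

v ≈ 7370 m/s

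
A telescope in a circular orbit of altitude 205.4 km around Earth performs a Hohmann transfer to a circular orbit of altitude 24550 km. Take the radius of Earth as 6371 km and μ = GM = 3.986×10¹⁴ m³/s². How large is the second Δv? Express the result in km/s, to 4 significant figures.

Δv ≈ 1.464 km/s

r₁ = 6371 + 205.4 = 6576.4 km = 6.5764×10⁶ m.
r₂ = 6371 + 24550 = 30921 km = 3.0921×10⁷ m.
Transfer ellipse a_t = (r₁ + r₂)/2 = 1.875×10⁷ m.
At r₁: circular v_c1 = √(μ/r₁) = 7785 m/s; transfer-perigee v_p = √[μ(2/r₁ − 1/a_t)] = 9998 m/s.
At r₂: circular v_c2 = √(μ/r₂) = 3590 m/s; transfer-apogee v_a = √[μ(2/r₂ − 1/a_t)] = 2126 m/s.
Δv₂ = v_c2 − v_a = 1464 m/s.
= 1.464 km/s.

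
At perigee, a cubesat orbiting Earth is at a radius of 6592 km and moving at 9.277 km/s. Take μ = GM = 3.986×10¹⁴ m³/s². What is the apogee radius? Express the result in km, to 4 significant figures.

apogee radius ≈ 16270 km

r_p = 6.592×10⁶ m.
Specific energy ε = v²/2 − μ/r = -1.744×10⁷ J/kg, so a = −μ/(2ε) = 1.143×10⁷ m.
The apsides satisfy r_p + r_a = 2a, so the apogee radius is 2a − r_p = 1.627×10⁷ m = 16269 km.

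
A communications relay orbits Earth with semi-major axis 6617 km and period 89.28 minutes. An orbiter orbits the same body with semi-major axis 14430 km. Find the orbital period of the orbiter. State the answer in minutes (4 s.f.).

Kepler's third law: T² ∝ a³, so T₂ = T₁ (a₂/a₁)^(3/2).
a₂/a₁ = 2.181, (a₂/a₁)^(3/2) = 3.220.
T₂ = 89.28 × 3.220 = 287.5 minutes.

T₂ ≈ 287.5 minutes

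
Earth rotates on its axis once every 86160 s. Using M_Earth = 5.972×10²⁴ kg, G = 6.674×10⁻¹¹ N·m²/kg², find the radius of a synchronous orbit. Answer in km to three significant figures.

r_sync ≈ 42200 km

μ = GM = 6.674×10⁻¹¹ × 5.972×10²⁴ = 3.986×10¹⁴ m³/s².
A synchronous orbit has period T, so by Kepler's third law a = (μT²/4π²)^(1/3).
μT²/4π² = 3.986×10¹⁴ × (8.616×10⁴)² / 39.48 = 7.495×10²² m³.
a = 4.216×10⁷ m = 42162 km.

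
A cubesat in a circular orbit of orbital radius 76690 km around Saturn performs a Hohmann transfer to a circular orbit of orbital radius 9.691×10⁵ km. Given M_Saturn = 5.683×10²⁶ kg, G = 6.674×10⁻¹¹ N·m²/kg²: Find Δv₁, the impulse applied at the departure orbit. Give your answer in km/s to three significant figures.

μ = GM = 6.674×10⁻¹¹ × 5.683×10²⁶ = 3.793×10¹⁶ m³/s².
r₁ = 76690 km = 7.669×10⁷ m.
r₂ = 9.691×10⁵ km = 9.691×10⁸ m.
Transfer ellipse a_t = (r₁ + r₂)/2 = 5.229×10⁸ m.
At r₁: circular v_c1 = √(μ/r₁) = 22240 m/s; transfer-perikrone v_p = √[μ(2/r₁ − 1/a_t)] = 30280 m/s.
Δv₁ = v_p − v_c1 = 8037 m/s.
= 8.037 km/s.

Δv ≈ 8.04 km/s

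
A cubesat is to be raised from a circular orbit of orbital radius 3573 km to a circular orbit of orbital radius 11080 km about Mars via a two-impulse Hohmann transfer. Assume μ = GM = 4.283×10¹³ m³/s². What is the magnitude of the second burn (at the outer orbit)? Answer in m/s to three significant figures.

Δv ≈ 593 m/s

r₁ = 3573 km = 3.573×10⁶ m.
r₂ = 11080 km = 1.108×10⁷ m.
Transfer ellipse a_t = (r₁ + r₂)/2 = 7.326×10⁶ m.
At r₁: circular v_c1 = √(μ/r₁) = 3462 m/s; transfer-periapsis v_p = √[μ(2/r₁ − 1/a_t)] = 4258 m/s.
At r₂: circular v_c2 = √(μ/r₂) = 1966 m/s; transfer-apoapsis v_a = √[μ(2/r₂ − 1/a_t)] = 1373 m/s.
Δv₂ = v_c2 − v_a = 593.1 m/s.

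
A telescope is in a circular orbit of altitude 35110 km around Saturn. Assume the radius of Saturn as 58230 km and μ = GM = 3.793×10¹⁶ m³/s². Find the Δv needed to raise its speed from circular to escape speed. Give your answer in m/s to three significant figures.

Δv ≈ 8350 m/s

r = 58230 + 35110 = 93340 km = 9.3340×10⁷ m.
Circular speed v_c = √(μ/r) = 20160 m/s.
Escape speed v_esc = √(2μ/r) = √2 × v_c = 28510 m/s.
Δv = v_esc − v_c = 8350 m/s.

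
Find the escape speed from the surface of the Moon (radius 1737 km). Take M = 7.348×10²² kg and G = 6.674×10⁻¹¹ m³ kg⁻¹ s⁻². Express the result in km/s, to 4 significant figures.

μ = GM = 6.674×10⁻¹¹ × 7.348×10²² = 4.904×10¹² m³/s².
r = R = 1.737×10⁶ m.
Escape speed v_esc = √(2μ/r) = √(2 × 4.904×10¹² / 1.737×10⁶) = √(5.647×10⁶) = 2376 m/s.
= 2.376 km/s.

v_esc ≈ 2.376 km/s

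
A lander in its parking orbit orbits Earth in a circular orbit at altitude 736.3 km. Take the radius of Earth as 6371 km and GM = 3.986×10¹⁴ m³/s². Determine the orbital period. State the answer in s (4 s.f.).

r = 6371 + 736.3 = 7107.3 km = 7.1073×10⁶ m.
Kepler's third law: T = 2π√(r³/μ) = 2π√((7.107×10⁶)³ / 3.986×10¹⁴).
r³/μ = 9.007×10⁵ s², so T = 2π × 9.490×10² = 5.963×10³ s.

T ≈ 5963 s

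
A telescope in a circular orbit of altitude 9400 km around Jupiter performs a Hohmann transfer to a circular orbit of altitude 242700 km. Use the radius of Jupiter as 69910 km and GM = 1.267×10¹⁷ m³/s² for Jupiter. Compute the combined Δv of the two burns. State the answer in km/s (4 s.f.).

r₁ = 69910 + 9400 = 79310 km = 7.9310×10⁷ m.
r₂ = 69910 + 242700 = 312610 km = 3.1261×10⁸ m.
Transfer ellipse a_t = (r₁ + r₂)/2 = 1.960×10⁸ m.
At r₁: circular v_c1 = √(μ/r₁) = 39970 m/s; transfer-perijove v_p = √[μ(2/r₁ − 1/a_t)] = 50480 m/s.
Δv₁ = v_p − v_c1 = 10510 m/s.
At r₂: circular v_c2 = √(μ/r₂) = 20130 m/s; transfer-apojove v_a = √[μ(2/r₂ − 1/a_t)] = 12810 m/s.
Δv₂ = v_c2 − v_a = 7324 m/s.
Total Δv = Δv₁ + Δv₂ = 17840 m/s = 17.84 km/s.

Δv_total ≈ 17.84 km/s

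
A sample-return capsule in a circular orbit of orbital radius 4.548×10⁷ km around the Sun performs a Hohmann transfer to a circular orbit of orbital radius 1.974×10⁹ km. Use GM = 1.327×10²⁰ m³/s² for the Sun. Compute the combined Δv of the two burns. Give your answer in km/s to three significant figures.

Δv_total ≈ 28.0 km/s

r₁ = 4.548×10⁷ km = 4.548×10¹⁰ m.
r₂ = 1.974×10⁹ km = 1.974×10¹² m.
Transfer ellipse a_t = (r₁ + r₂)/2 = 1.010×10¹² m.
At r₁: circular v_c1 = √(μ/r₁) = 54020 m/s; transfer-perihelion v_p = √[μ(2/r₁ − 1/a_t)] = 75530 m/s.
Δv₁ = v_p − v_c1 = 21510 m/s.
At r₂: circular v_c2 = √(μ/r₂) = 8199 m/s; transfer-aphelion v_a = √[μ(2/r₂ − 1/a_t)] = 1740 m/s.
Δv₂ = v_c2 − v_a = 6459 m/s.
Total Δv = Δv₁ + Δv₂ = 27970 m/s = 27.97 km/s.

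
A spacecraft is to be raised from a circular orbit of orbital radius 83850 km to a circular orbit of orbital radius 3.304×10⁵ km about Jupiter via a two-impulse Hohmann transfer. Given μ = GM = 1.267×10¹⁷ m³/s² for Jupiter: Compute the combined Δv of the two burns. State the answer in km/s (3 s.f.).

r₁ = 83850 km = 8.385×10⁷ m.
r₂ = 3.304×10⁵ km = 3.304×10⁸ m.
Transfer ellipse a_t = (r₁ + r₂)/2 = 2.071×10⁸ m.
At r₁: circular v_c1 = √(μ/r₁) = 38870 m/s; transfer-perijove v_p = √[μ(2/r₁ − 1/a_t)] = 49100 m/s.
Δv₁ = v_p − v_c1 = 10220 m/s.
At r₂: circular v_c2 = √(μ/r₂) = 19580 m/s; transfer-apojove v_a = √[μ(2/r₂ − 1/a_t)] = 12460 m/s.
Δv₂ = v_c2 − v_a = 7123 m/s.
Total Δv = Δv₁ + Δv₂ = 17350 m/s = 17.35 km/s.

Δv_total ≈ 17.3 km/s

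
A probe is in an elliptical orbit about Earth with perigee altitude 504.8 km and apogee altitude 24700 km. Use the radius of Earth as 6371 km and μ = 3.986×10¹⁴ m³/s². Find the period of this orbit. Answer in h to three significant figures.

T ≈ 7.22 h

r_p = 6371 + 504.8 = 6875.8 km = 6.8758×10⁶ m.
r_a = 6371 + 24700 = 31071 km = 3.1071×10⁷ m.
Semi-major axis a = (r_p + r_a)/2 = (6875.8 + 31071)/2 = 18973 km = 1.897×10⁷ m.
By Kepler's third law T = 2π√(a³/μ) = 2π × 4.140×10³ = 2.601×10⁴ s.
= 7.225 h.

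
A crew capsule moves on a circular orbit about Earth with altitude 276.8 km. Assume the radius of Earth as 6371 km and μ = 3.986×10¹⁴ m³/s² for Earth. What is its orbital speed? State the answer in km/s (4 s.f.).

v ≈ 7.743 km/s

r = 6371 + 276.8 = 6647.8 km = 6.6478×10⁶ m.
For a circular orbit v = √(μ/r) = √(3.986×10¹⁴ / 6.648×10⁶) = √(5.996×10⁷) = 7743 m/s.
That is 7.743 km/s.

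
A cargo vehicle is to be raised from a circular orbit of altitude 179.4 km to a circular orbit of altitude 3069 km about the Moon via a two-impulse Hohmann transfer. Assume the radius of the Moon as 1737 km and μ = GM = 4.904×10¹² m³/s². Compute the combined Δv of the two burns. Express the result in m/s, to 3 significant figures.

Δv_total ≈ 561 m/s

r₁ = 1737 + 179.4 = 1916.4 km = 1.9164×10⁶ m.
r₂ = 1737 + 3069 = 4806.0 km = 4.8060×10⁶ m.
Transfer ellipse a_t = (r₁ + r₂)/2 = 3.361×10⁶ m.
At r₁: circular v_c1 = √(μ/r₁) = 1600 m/s; transfer-perilune v_p = √[μ(2/r₁ − 1/a_t)] = 1913 m/s.
Δv₁ = v_p − v_c1 = 313.2 m/s.
At r₂: circular v_c2 = √(μ/r₂) = 1010 m/s; transfer-apolune v_a = √[μ(2/r₂ − 1/a_t)] = 762.7 m/s.
Δv₂ = v_c2 − v_a = 247.4 m/s.
Total Δv = Δv₁ + Δv₂ = 560.6 m/s.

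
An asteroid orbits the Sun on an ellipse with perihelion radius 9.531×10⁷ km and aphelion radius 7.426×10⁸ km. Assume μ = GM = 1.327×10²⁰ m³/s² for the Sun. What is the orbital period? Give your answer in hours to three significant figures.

T ≈ 41100 hours

Semi-major axis a = (r_p + r_a)/2 = (9.5310×10⁷ + 7.4260×10⁸)/2 = 4.1896×10⁸ km = 4.190×10¹¹ m.
By Kepler's third law T = 2π√(a³/μ) = 2π × 2.354×10⁷ = 1.479×10⁸ s.
= 41090 hours.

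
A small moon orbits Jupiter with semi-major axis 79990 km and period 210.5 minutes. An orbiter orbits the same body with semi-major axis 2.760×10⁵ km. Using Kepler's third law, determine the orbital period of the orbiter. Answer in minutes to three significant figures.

T₂ ≈ 1350 minutes

Kepler's third law: T² ∝ a³, so T₂ = T₁ (a₂/a₁)^(3/2).
a₂/a₁ = 3.450, (a₂/a₁)^(3/2) = 6.409.
T₂ = 210.5 × 6.409 = 1349 minutes.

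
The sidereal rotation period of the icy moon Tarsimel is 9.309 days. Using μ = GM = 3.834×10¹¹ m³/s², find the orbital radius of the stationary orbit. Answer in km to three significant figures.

r_sync ≈ 18500 km

T = 9.309 days = 8.043×10⁵ s.
A synchronous orbit has period T, so by Kepler's third law a = (μT²/4π²)^(1/3).
μT²/4π² = 3.834×10¹¹ × (8.043×10⁵)² / 39.48 = 6.282×10²¹ m³.
a = 1.845×10⁷ m = 18452 km.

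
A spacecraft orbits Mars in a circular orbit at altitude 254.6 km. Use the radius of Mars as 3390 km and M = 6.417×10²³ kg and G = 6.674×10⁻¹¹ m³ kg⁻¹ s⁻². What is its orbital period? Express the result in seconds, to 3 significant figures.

T ≈ 6680 seconds

μ = GM = 6.674×10⁻¹¹ × 6.417×10²³ = 4.283×10¹³ m³/s².
r = 3390 + 254.6 = 3644.6 km = 3.6446×10⁶ m.
Kepler's third law: T = 2π√(r³/μ) = 2π√((3.645×10⁶)³ / 4.283×10¹³).
r³/μ = 1.130×10⁶ s², so T = 2π × 1.063×10³ = 6.680×10³ s.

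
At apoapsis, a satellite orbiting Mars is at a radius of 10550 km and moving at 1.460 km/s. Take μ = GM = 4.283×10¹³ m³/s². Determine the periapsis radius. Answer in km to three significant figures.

r_a = 1.055×10⁷ m.
Specific energy ε = v²/2 − μ/r = -2.994×10⁶ J/kg, so a = −μ/(2ε) = 7.153×10⁶ m.
The apsides satisfy r_p + r_a = 2a, so the periapsis radius is 2a − r_a = 3.756×10⁶ m = 3755.7 km.

periapsis radius ≈ 3760 km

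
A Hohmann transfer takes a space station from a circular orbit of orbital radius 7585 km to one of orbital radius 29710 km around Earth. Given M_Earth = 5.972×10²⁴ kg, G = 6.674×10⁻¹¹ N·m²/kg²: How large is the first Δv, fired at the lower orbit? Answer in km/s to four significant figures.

Δv ≈ 1.901 km/s

μ = GM = 6.674×10⁻¹¹ × 5.972×10²⁴ = 3.986×10¹⁴ m³/s².
r₁ = 7585 km = 7.585×10⁶ m.
r₂ = 29710 km = 2.971×10⁷ m.
Transfer ellipse a_t = (r₁ + r₂)/2 = 1.865×10⁷ m.
At r₁: circular v_c1 = √(μ/r₁) = 7249 m/s; transfer-perigee v_p = √[μ(2/r₁ − 1/a_t)] = 9150 m/s.
Δv₁ = v_p − v_c1 = 1901 m/s.
= 1.901 km/s.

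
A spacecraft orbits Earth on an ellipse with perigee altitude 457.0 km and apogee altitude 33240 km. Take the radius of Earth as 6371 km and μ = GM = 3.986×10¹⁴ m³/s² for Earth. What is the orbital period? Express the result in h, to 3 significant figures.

r_p = 6371 + 457.0 = 6828.0 km = 6.8280×10⁶ m.
r_a = 6371 + 33240 = 39611 km = 3.9611×10⁷ m.
Semi-major axis a = (r_p + r_a)/2 = (6828.0 + 39611)/2 = 23220 km = 2.322×10⁷ m.
By Kepler's third law T = 2π√(a³/μ) = 2π × 5.604×10³ = 3.521×10⁴ s.
= 9.781 h.

T ≈ 9.78 h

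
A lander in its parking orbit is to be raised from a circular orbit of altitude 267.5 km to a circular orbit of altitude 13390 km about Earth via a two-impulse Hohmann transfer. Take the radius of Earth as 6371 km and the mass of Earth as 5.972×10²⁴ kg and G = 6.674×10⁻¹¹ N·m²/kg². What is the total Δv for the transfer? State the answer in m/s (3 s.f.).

μ = GM = 6.674×10⁻¹¹ × 5.972×10²⁴ = 3.986×10¹⁴ m³/s².
r₁ = 6371 + 267.5 = 6638.5 km = 6.6385×10⁶ m.
r₂ = 6371 + 13390 = 19761 km = 1.9761×10⁷ m.
Transfer ellipse a_t = (r₁ + r₂)/2 = 1.320×10⁷ m.
At r₁: circular v_c1 = √(μ/r₁) = 7749 m/s; transfer-perigee v_p = √[μ(2/r₁ − 1/a_t)] = 9481 m/s.
Δv₁ = v_p − v_c1 = 1732 m/s.
At r₂: circular v_c2 = √(μ/r₂) = 4491 m/s; transfer-apogee v_a = √[μ(2/r₂ − 1/a_t)] = 3185 m/s.
Δv₂ = v_c2 − v_a = 1306 m/s.
Total Δv = Δv₁ + Δv₂ = 3038 m/s.

Δv_total ≈ 3040 m/s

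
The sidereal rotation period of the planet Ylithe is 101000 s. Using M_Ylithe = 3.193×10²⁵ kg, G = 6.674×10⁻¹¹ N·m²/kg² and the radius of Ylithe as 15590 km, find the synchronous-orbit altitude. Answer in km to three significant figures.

h_sync ≈ 66400 km

μ = GM = 6.674×10⁻¹¹ × 3.193×10²⁵ = 2.131×10¹⁵ m³/s².
A synchronous orbit has period T, so by Kepler's third law a = (μT²/4π²)^(1/3).
μT²/4π² = 2.131×10¹⁵ × (1.010×10⁵)² / 39.48 = 5.506×10²³ m³.
a = 8.196×10⁷ m = 81964 km.
Altitude h = a − R = 81964 − 15590 = 66374 km.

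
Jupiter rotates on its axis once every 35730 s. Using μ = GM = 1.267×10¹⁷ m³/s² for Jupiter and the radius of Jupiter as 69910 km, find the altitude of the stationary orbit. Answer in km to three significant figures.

h_sync ≈ 90100 km

A synchronous orbit has period T, so by Kepler's third law a = (μT²/4π²)^(1/3).
μT²/4π² = 1.267×10¹⁷ × (3.573×10⁴)² / 39.48 = 4.097×10²⁴ m³.
a = 1.600×10⁸ m = 1.6002×10⁵ km.
Altitude h = a − R = 1.6002×10⁵ − 69910 = 90105 km.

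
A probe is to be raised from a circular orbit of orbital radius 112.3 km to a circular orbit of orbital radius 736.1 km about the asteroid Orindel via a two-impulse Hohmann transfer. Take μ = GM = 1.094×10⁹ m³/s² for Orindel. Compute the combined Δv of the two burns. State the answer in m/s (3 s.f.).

r₁ = 112.3 km = 1.123×10⁵ m.
r₂ = 736.1 km = 7.361×10⁵ m.
Transfer ellipse a_t = (r₁ + r₂)/2 = 4.242×10⁵ m.
At r₁: circular v_c1 = √(μ/r₁) = 98.70 m/s; transfer-periapsis v_p = √[μ(2/r₁ − 1/a_t)] = 130.0 m/s.
Δv₁ = v_p − v_c1 = 31.32 m/s.
At r₂: circular v_c2 = √(μ/r₂) = 38.55 m/s; transfer-apoapsis v_a = √[μ(2/r₂ − 1/a_t)] = 19.84 m/s.
Δv₂ = v_c2 − v_a = 18.72 m/s.
Total Δv = Δv₁ + Δv₂ = 50.03 m/s.

Δv_total ≈ 50.0 m/s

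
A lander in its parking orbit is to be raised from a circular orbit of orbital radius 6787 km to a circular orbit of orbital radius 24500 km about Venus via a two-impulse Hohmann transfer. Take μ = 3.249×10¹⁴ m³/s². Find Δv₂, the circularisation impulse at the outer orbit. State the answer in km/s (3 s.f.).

Δv ≈ 1.24 km/s

r₁ = 6787 km = 6.787×10⁶ m.
r₂ = 24500 km = 2.450×10⁷ m.
Transfer ellipse a_t = (r₁ + r₂)/2 = 1.564×10⁷ m.
At r₁: circular v_c1 = √(μ/r₁) = 6919 m/s; transfer-periapsis v_p = √[μ(2/r₁ − 1/a_t)] = 8659 m/s.
At r₂: circular v_c2 = √(μ/r₂) = 3642 m/s; transfer-apoapsis v_a = √[μ(2/r₂ − 1/a_t)] = 2399 m/s.
Δv₂ = v_c2 − v_a = 1243 m/s.
= 1.243 km/s.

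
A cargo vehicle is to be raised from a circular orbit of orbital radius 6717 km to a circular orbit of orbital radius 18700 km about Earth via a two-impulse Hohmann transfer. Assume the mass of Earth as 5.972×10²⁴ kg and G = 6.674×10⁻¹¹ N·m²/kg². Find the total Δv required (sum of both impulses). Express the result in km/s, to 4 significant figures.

μ = GM = 6.674×10⁻¹¹ × 5.972×10²⁴ = 3.986×10¹⁴ m³/s².
r₁ = 6717 km = 6.717×10⁶ m.
r₂ = 18700 km = 1.870×10⁷ m.
Transfer ellipse a_t = (r₁ + r₂)/2 = 1.271×10⁷ m.
At r₁: circular v_c1 = √(μ/r₁) = 7703 m/s; transfer-perigee v_p = √[μ(2/r₁ − 1/a_t)] = 9344 m/s.
Δv₁ = v_p − v_c1 = 1641 m/s.
At r₂: circular v_c2 = √(μ/r₂) = 4617 m/s; transfer-apogee v_a = √[μ(2/r₂ − 1/a_t)] = 3356 m/s.
Δv₂ = v_c2 − v_a = 1260 m/s.
Total Δv = Δv₁ + Δv₂ = 2901 m/s = 2.901 km/s.

Δv_total ≈ 2.901 km/s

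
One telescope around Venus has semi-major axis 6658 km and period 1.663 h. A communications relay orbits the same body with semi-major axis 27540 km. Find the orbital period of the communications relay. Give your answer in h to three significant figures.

Kepler's third law: T² ∝ a³, so T₂ = T₁ (a₂/a₁)^(3/2).
a₂/a₁ = 4.136, (a₂/a₁)^(3/2) = 8.413.
T₂ = 1.663 × 8.413 = 13.99 h.

T₂ ≈ 14.0 h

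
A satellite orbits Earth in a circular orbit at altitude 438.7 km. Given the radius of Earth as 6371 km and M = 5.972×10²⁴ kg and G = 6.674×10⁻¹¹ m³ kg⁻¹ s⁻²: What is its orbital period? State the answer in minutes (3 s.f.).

μ = GM = 6.674×10⁻¹¹ × 5.972×10²⁴ = 3.986×10¹⁴ m³/s².
r = 6371 + 438.7 = 6809.7 km = 6.8097×10⁶ m.
Kepler's third law: T = 2π√(r³/μ) = 2π√((6.810×10⁶)³ / 3.986×10¹⁴).
r³/μ = 7.923×10⁵ s², so T = 2π × 8.901×10² = 5.593×10³ s.
Converting: 5.593×10³ s ÷ 60.00 = 93.21 minutes.

T ≈ 93.2 minutes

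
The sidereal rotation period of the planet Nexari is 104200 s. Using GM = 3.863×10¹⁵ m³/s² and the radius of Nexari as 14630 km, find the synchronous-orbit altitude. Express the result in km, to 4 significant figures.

h_sync ≈ 87410 km

A synchronous orbit has period T, so by Kepler's third law a = (μT²/4π²)^(1/3).
μT²/4π² = 3.863×10¹⁵ × (1.042×10⁵)² / 39.48 = 1.062×10²⁴ m³.
a = 1.020×10⁸ m = 1.0204×10⁵ km.
Altitude h = a − R = 1.0204×10⁵ − 14630 = 87409 km.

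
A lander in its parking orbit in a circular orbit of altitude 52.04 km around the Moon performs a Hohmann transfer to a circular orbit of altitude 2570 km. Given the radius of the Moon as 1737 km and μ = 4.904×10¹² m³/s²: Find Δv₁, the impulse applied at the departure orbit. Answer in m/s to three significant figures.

Δv ≈ 312 m/s

r₁ = 1737 + 52.04 = 1789.0 km = 1.7890×10⁶ m.
r₂ = 1737 + 2570 = 4307.0 km = 4.3070×10⁶ m.
Transfer ellipse a_t = (r₁ + r₂)/2 = 3.048×10⁶ m.
At r₁: circular v_c1 = √(μ/r₁) = 1656 m/s; transfer-perilune v_p = √[μ(2/r₁ − 1/a_t)] = 1968 m/s.
Δv₁ = v_p − v_c1 = 312.4 m/s.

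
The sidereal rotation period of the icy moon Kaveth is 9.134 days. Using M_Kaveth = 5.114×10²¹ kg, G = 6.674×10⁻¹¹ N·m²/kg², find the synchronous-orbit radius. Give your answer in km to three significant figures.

r_sync ≈ 17500 km

μ = GM = 6.674×10⁻¹¹ × 5.114×10²¹ = 3.413×10¹¹ m³/s².
T = 9.134 days = 7.892×10⁵ s.
A synchronous orbit has period T, so by Kepler's third law a = (μT²/4π²)^(1/3).
μT²/4π² = 3.413×10¹¹ × (7.892×10⁵)² / 39.48 = 5.384×10²¹ m³.
a = 1.753×10⁷ m = 17527 km.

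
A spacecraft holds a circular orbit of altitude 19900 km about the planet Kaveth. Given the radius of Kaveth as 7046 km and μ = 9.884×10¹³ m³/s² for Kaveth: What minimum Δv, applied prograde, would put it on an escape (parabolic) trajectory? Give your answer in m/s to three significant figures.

Δv ≈ 793 m/s

r = 7046 + 19900 = 26946 km = 2.6946×10⁷ m.
Circular speed v_c = √(μ/r) = 1915 m/s.
Escape speed v_esc = √(2μ/r) = √2 × v_c = 2709 m/s.
Δv = v_esc − v_c = 793.3 m/s.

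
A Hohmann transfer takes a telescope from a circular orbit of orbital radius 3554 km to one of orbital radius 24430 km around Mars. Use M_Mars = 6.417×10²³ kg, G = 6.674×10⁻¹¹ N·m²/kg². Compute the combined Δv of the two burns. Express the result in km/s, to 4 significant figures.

Δv_total ≈ 1.772 km/s

μ = GM = 6.674×10⁻¹¹ × 6.417×10²³ = 4.283×10¹³ m³/s².
r₁ = 3554 km = 3.554×10⁶ m.
r₂ = 24430 km = 2.443×10⁷ m.
Transfer ellipse a_t = (r₁ + r₂)/2 = 1.399×10⁷ m.
At r₁: circular v_c1 = √(μ/r₁) = 3471 m/s; transfer-periapsis v_p = √[μ(2/r₁ − 1/a_t)] = 4587 m/s.
Δv₁ = v_p − v_c1 = 1116 m/s.
At r₂: circular v_c2 = √(μ/r₂) = 1324 m/s; transfer-apoapsis v_a = √[μ(2/r₂ − 1/a_t)] = 667.3 m/s.
Δv₂ = v_c2 − v_a = 656.7 m/s.
Total Δv = Δv₁ + Δv₂ = 1772 m/s = 1.772 km/s.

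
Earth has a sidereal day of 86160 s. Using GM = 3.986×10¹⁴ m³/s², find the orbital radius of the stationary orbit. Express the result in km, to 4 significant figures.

r_sync ≈ 42160 km

A synchronous orbit has period T, so by Kepler's third law a = (μT²/4π²)^(1/3).
μT²/4π² = 3.986×10¹⁴ × (8.616×10⁴)² / 39.48 = 7.495×10²² m³.
a = 4.216×10⁷ m = 42163 km.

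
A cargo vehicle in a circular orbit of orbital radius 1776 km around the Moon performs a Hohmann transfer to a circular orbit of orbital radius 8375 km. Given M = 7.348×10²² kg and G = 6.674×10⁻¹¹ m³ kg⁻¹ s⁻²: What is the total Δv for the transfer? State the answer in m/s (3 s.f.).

μ = GM = 6.674×10⁻¹¹ × 7.348×10²² = 4.904×10¹² m³/s².
r₁ = 1776 km = 1.776×10⁶ m.
r₂ = 8375 km = 8.375×10⁶ m.
Transfer ellipse a_t = (r₁ + r₂)/2 = 5.076×10⁶ m.
At r₁: circular v_c1 = √(μ/r₁) = 1662 m/s; transfer-perilune v_p = √[μ(2/r₁ − 1/a_t)] = 2135 m/s.
Δv₁ = v_p − v_c1 = 472.9 m/s.
At r₂: circular v_c2 = √(μ/r₂) = 765.2 m/s; transfer-apolune v_a = √[μ(2/r₂ − 1/a_t)] = 452.7 m/s.
Δv₂ = v_c2 − v_a = 312.6 m/s.
Total Δv = Δv₁ + Δv₂ = 785.4 m/s.

Δv_total ≈ 785 m/s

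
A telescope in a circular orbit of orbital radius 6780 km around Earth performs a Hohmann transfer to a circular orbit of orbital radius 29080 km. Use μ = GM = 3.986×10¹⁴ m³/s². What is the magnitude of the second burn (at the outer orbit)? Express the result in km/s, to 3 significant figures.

r₁ = 6780 km = 6.780×10⁶ m.
r₂ = 29080 km = 2.908×10⁷ m.
Transfer ellipse a_t = (r₁ + r₂)/2 = 1.793×10⁷ m.
At r₁: circular v_c1 = √(μ/r₁) = 7668 m/s; transfer-perigee v_p = √[μ(2/r₁ − 1/a_t)] = 9765 m/s.
At r₂: circular v_c2 = √(μ/r₂) = 3702 m/s; transfer-apogee v_a = √[μ(2/r₂ − 1/a_t)] = 2277 m/s.
Δv₂ = v_c2 − v_a = 1426 m/s.
= 1.426 km/s.

Δv ≈ 1.43 km/s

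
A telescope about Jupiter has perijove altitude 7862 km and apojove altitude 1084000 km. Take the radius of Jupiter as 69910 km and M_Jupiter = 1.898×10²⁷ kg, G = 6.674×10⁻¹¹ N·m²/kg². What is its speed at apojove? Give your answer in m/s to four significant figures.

μ = GM = 6.674×10⁻¹¹ × 1.898×10²⁷ = 1.267×10¹⁷ m³/s².
r_p = 69910 + 7862 = 77772 km = 7.7772×10⁷ m.
r_a = 69910 + 1084000 = 1153900 km = 1.1539×10⁹ m.
Semi-major axis a = (r_p + r_a)/2 = 6.1584×10⁵ km = 6.158×10⁸ m.
Vis-viva: v² = μ(2/r − 1/a) = 1.267×10¹⁷ × (1.733×10⁻⁹ − 1.624×10⁻⁹) = 1.386×10⁷ m²/s².
v = 3723 m/s.

v ≈ 3723 m/s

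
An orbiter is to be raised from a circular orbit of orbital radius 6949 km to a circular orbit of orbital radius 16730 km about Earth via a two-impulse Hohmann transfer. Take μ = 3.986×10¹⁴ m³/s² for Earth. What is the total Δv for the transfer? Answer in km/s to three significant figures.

Δv_total ≈ 2.57 km/s

r₁ = 6949 km = 6.949×10⁶ m.
r₂ = 16730 km = 1.673×10⁷ m.
Transfer ellipse a_t = (r₁ + r₂)/2 = 1.184×10⁷ m.
At r₁: circular v_c1 = √(μ/r₁) = 7574 m/s; transfer-perigee v_p = √[μ(2/r₁ − 1/a_t)] = 9003 m/s.
Δv₁ = v_p − v_c1 = 1429 m/s.
At r₂: circular v_c2 = √(μ/r₂) = 4881 m/s; transfer-apogee v_a = √[μ(2/r₂ − 1/a_t)] = 3740 m/s.
Δv₂ = v_c2 − v_a = 1142 m/s.
Total Δv = Δv₁ + Δv₂ = 2571 m/s = 2.571 km/s.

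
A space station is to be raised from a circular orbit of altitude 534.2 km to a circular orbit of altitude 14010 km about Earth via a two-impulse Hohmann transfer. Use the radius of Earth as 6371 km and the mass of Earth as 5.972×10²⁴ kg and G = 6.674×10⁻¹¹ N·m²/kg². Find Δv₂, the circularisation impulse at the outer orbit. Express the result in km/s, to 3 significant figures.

Δv ≈ 1.28 km/s

μ = GM = 6.674×10⁻¹¹ × 5.972×10²⁴ = 3.986×10¹⁴ m³/s².
r₁ = 6371 + 534.2 = 6905.2 km = 6.9052×10⁶ m.
r₂ = 6371 + 14010 = 20381 km = 2.0381×10⁷ m.
Transfer ellipse a_t = (r₁ + r₂)/2 = 1.364×10⁷ m.
At r₁: circular v_c1 = √(μ/r₁) = 7597 m/s; transfer-perigee v_p = √[μ(2/r₁ − 1/a_t)] = 9286 m/s.
At r₂: circular v_c2 = √(μ/r₂) = 4422 m/s; transfer-apogee v_a = √[μ(2/r₂ − 1/a_t)] = 3146 m/s.
Δv₂ = v_c2 − v_a = 1276 m/s.
= 1.276 km/s.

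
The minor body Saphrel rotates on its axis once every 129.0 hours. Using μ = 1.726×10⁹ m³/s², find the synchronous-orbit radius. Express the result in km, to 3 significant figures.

T = 129.0 hours = 4.644×10⁵ s.
A synchronous orbit has period T, so by Kepler's third law a = (μT²/4π²)^(1/3).
μT²/4π² = 1.726×10⁹ × (4.644×10⁵)² / 39.48 = 9.429×10¹⁸ m³.
a = 2.113×10⁶ m = 2112.6 km.

r_sync ≈ 2110 km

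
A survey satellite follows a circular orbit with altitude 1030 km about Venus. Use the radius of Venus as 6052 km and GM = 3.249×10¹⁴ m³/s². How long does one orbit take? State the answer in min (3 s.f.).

T ≈ 109 min

r = 6052 + 1030 = 7082.0 km = 7.0820×10⁶ m.
Kepler's third law: T = 2π√(r³/μ) = 2π√((7.082×10⁶)³ / 3.249×10¹⁴).
r³/μ = 1.093×10⁶ s², so T = 2π × 1.046×10³ = 6.570×10³ s.
Converting: 6.570×10³ s ÷ 60.00 = 109.5 min.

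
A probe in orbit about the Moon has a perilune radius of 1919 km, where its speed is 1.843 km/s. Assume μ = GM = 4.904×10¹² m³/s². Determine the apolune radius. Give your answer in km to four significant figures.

apolune radius ≈ 3802 km

r_p = 1.919×10⁶ m.
Specific energy ε = v²/2 − μ/r = -8.572×10⁵ J/kg, so a = −μ/(2ε) = 2.861×10⁶ m.
The apsides satisfy r_p + r_a = 2a, so the apolune radius is 2a − r_p = 3.802×10⁶ m = 3802.1 km.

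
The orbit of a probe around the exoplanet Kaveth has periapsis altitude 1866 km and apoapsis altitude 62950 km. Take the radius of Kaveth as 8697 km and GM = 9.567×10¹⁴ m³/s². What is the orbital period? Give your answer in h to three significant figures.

T ≈ 14.9 h

r_p = 8697 + 1866 = 10563 km = 1.0563×10⁷ m.
r_a = 8697 + 62950 = 71647 km = 7.1647×10⁷ m.
Semi-major axis a = (r_p + r_a)/2 = (10563 + 71647)/2 = 41105 km = 4.110×10⁷ m.
By Kepler's third law T = 2π√(a³/μ) = 2π × 8.520×10³ = 5.353×10⁴ s.
= 14.87 h.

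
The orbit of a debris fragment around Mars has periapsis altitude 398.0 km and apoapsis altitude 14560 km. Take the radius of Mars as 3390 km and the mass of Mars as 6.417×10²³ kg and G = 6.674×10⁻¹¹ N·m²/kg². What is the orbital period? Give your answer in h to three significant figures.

T ≈ 9.56 h

μ = GM = 6.674×10⁻¹¹ × 6.417×10²³ = 4.283×10¹³ m³/s².
r_p = 3390 + 398.0 = 3788.0 km = 3.7880×10⁶ m.
r_a = 3390 + 14560 = 17950 km = 1.7950×10⁷ m.
Semi-major axis a = (r_p + r_a)/2 = (3788.0 + 17950)/2 = 10869 km = 1.087×10⁷ m.
By Kepler's third law T = 2π√(a³/μ) = 2π × 5.476×10³ = 3.440×10⁴ s.
= 9.557 h.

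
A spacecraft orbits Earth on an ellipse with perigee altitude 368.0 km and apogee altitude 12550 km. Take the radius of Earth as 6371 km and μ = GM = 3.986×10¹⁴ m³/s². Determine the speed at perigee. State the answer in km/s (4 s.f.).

r_p = 6371 + 368.0 = 6739.0 km = 6.7390×10⁶ m.
r_a = 6371 + 12550 = 18921 km = 1.8921×10⁷ m.
Semi-major axis a = (r_p + r_a)/2 = 12830 km = 1.283×10⁷ m.
Vis-viva: v² = μ(2/r − 1/a) = 3.986×10¹⁴ × (2.968×10⁻⁷ − 7.794×10⁻⁸) = 8.723×10⁷ m²/s².
v = 9340 m/s = 9.340 km/s.

v ≈ 9.340 km/s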